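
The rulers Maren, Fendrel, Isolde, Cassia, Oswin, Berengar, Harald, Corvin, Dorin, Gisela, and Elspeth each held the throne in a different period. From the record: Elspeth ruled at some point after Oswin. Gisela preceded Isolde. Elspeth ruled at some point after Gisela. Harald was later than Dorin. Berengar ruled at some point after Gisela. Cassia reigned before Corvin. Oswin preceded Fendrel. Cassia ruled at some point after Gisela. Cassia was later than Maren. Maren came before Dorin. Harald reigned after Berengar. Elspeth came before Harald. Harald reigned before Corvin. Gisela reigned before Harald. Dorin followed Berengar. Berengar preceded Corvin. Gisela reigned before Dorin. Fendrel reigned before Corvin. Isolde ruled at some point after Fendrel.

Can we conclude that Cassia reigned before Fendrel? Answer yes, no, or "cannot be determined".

cannot be determined

No chain of stated constraints runs from Cassia to Fendrel, and none runs from Fendrel to Cassia either.
So the relative order of Cassia and Fendrel is not fixed by the given facts.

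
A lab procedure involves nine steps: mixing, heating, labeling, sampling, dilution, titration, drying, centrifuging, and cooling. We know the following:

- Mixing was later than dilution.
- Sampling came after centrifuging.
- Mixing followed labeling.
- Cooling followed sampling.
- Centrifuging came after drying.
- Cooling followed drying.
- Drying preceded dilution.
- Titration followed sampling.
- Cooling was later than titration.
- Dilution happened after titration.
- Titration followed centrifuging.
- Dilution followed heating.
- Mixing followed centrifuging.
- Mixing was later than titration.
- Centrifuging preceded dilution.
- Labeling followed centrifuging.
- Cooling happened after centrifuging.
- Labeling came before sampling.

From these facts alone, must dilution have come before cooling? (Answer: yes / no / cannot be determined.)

cannot be determined

No chain of stated constraints runs from dilution to cooling, and none runs from cooling to dilution either.
So the relative order of dilution and cooling is not fixed by the given facts.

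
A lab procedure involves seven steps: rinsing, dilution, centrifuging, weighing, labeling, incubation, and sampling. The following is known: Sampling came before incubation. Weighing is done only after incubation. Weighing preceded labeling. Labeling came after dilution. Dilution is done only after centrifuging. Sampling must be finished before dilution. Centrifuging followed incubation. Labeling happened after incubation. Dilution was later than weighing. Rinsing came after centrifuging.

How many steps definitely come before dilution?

4

Directly stated before dilution: centrifuging, sampling, and weighing.
Incubation reaches dilution via incubation → centrifuging → dilution.
That's centrifuging, incubation, sampling, and weighing — 4 in all.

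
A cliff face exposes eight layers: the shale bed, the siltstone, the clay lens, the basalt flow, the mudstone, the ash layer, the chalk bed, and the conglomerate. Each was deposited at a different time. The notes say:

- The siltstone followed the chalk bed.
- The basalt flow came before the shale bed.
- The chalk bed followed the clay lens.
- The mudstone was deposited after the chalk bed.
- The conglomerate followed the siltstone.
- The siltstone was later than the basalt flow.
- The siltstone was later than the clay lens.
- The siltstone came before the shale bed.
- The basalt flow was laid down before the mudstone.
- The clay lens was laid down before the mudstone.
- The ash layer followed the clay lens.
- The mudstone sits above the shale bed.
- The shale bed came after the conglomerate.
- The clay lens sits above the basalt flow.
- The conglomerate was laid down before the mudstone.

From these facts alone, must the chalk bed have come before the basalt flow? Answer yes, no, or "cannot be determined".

no

Tracing the constraints gives the basalt flow → the clay lens → the chalk bed, so the basalt flow must come before the chalk bed.
That means the chalk bed cannot be before the basalt flow.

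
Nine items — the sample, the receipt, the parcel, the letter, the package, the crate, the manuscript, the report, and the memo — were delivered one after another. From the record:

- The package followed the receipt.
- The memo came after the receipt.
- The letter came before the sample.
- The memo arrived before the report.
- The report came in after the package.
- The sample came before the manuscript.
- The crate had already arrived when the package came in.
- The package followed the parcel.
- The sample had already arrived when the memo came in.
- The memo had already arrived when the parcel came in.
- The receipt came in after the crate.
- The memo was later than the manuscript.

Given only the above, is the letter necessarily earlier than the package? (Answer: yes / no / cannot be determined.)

Chain the constraints: the letter → the sample → the memo → the parcel → the package. Each link is directly stated, so the letter comes before the package.

yes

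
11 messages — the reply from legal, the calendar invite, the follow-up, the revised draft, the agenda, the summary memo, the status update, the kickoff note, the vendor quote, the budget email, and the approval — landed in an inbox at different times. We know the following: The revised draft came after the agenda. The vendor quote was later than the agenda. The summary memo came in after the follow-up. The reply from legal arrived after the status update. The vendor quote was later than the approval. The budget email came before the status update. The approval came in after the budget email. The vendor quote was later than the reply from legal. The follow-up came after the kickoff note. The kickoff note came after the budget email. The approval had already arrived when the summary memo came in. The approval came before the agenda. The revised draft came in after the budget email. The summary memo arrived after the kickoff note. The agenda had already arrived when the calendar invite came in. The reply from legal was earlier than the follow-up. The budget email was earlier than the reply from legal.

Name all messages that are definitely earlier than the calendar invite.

Directly stated before the calendar invite: the agenda.
The approval reaches the calendar invite via the approval → the agenda → the calendar invite.
The budget email reaches the calendar invite via the budget email → the approval → the agenda → the calendar invite.

the agenda, the approval, the budget email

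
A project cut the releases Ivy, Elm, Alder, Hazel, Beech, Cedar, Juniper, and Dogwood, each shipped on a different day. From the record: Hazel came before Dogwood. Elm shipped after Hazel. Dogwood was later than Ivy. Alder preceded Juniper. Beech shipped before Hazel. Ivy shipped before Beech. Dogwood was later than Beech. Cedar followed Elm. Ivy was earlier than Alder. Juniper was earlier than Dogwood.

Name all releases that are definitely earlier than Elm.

Beech, Hazel, Ivy

Directly stated before Elm: Hazel.
Beech reaches Elm via Beech → Hazel → Elm.
Ivy reaches Elm via Ivy → Beech → Hazel → Elm.
No chain forces Dogwood (or any of the others) ahead of Elm.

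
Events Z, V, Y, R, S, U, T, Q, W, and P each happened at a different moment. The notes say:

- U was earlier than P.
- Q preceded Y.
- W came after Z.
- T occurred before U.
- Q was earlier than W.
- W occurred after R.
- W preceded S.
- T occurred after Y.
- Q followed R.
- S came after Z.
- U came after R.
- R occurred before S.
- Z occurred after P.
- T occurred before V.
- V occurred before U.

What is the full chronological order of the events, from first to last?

R, Q, Y, T, V, U, P, Z, W, S

The constraints fix every adjacent pair, so only one ordering works:
R → Q → Y → T → V → U → P → Z → W → S.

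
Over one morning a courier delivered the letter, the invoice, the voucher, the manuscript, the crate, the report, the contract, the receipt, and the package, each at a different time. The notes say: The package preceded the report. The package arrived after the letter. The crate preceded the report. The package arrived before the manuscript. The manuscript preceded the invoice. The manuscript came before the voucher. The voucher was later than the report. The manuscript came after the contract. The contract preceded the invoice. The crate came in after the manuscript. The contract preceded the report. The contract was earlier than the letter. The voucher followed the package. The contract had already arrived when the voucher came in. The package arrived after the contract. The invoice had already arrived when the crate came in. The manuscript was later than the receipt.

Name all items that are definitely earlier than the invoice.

the contract, the letter, the manuscript, the package, the receipt

Directly stated before the invoice: the contract and the manuscript.
The letter reaches the invoice via the letter → the package → the manuscript → the invoice.
The package reaches the invoice via the package → the manuscript → the invoice.
The receipt reaches the invoice via the receipt → the manuscript → the invoice.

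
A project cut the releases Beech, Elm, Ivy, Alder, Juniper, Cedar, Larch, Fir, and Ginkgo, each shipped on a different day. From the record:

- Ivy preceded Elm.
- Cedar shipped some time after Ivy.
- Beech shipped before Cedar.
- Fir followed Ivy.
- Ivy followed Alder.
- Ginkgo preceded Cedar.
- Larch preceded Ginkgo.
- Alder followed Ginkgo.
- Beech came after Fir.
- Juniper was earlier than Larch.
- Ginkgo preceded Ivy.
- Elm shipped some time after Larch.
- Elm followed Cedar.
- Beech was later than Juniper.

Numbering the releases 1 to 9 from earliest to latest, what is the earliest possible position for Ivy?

Alder, Ginkgo, Juniper, and Larch must all come before Ivy — 4 forced predecessors.
Nothing else is forced ahead of Ivy, so its earliest slot is position 4 + 1 = 5.

5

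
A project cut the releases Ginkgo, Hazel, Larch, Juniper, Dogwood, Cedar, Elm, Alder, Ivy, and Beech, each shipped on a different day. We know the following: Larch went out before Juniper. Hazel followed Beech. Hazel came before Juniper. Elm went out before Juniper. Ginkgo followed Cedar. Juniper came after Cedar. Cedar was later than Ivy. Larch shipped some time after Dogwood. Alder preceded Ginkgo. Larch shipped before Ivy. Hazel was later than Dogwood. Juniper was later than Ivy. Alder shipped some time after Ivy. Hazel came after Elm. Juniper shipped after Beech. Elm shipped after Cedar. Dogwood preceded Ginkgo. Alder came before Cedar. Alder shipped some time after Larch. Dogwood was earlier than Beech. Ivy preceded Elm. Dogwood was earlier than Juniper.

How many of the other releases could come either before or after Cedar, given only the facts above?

Forced before Cedar: Alder, Dogwood, Ivy, and Larch; forced after Cedar: Elm, Ginkgo, Hazel, and Juniper.
That leaves Beech with no forced order relative to Cedar — 1.

1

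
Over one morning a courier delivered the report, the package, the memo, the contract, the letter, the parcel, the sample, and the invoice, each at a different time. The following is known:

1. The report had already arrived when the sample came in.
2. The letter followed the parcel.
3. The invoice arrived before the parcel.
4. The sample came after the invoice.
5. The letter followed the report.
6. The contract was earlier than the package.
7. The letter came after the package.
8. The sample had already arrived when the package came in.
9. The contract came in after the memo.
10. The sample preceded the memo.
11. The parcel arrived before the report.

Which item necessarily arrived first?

The invoice has a chain of constraints placing it before every other item, so the invoice must be first.

the invoice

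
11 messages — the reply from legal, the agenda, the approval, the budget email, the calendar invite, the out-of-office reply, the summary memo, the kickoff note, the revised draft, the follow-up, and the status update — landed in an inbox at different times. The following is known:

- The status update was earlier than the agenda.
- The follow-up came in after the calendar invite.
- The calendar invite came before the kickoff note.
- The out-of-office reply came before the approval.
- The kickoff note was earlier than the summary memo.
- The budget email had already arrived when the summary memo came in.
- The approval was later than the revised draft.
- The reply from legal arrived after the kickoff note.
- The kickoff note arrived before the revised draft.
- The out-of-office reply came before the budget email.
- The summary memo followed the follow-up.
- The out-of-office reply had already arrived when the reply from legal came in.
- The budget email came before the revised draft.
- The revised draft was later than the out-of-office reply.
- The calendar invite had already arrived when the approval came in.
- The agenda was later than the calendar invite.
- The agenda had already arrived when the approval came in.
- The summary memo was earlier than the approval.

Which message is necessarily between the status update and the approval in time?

Tracing the constraints gives the status update → the agenda → the approval, so the agenda sits after the status update and before the approval.
No other message is forced both after the status update and before the approval.

the agenda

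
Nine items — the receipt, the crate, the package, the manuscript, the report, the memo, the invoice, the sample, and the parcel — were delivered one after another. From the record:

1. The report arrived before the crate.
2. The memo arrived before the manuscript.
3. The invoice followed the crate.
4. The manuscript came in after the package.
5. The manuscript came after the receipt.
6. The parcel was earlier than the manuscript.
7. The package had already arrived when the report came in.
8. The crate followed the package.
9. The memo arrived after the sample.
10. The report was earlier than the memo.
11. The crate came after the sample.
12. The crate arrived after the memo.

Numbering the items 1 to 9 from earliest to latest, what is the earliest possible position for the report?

2

The package must come before the report — 1 forced predecessor.
Nothing else is forced ahead of the report, so its earliest slot is position 1 + 1 = 2.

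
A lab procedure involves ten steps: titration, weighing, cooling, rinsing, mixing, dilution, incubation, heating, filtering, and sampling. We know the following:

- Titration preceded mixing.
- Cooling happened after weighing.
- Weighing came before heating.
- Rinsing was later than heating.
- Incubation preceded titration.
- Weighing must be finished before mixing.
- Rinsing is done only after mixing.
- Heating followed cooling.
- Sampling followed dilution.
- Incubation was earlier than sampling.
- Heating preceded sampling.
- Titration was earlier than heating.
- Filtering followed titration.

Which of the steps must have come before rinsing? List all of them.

Directly stated before rinsing: heating and mixing.
Cooling reaches rinsing via cooling → heating → rinsing.
Incubation reaches rinsing via incubation → titration → heating → rinsing.
Titration reaches rinsing via titration → heating → rinsing.
Likewise weighing reaches rinsing by chaining the stated constraints.
No chain forces sampling (or any of the others) ahead of rinsing.

cooling, heating, incubation, mixing, titration, weighing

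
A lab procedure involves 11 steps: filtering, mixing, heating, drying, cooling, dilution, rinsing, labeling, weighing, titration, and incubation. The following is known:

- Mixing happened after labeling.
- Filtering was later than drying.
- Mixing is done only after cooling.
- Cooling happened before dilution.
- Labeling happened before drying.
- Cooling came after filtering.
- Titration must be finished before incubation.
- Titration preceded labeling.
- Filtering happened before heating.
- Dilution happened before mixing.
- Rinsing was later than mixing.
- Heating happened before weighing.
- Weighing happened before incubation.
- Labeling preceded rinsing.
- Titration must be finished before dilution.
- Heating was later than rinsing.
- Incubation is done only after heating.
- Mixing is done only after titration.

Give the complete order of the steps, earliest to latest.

The constraints fix every adjacent pair, so only one ordering works:
titration → labeling → drying → filtering → cooling → dilution → mixing → rinsing → heating → weighing → incubation.

titration, labeling, drying, filtering, cooling, dilution, mixing, rinsing, heating, weighing, incubation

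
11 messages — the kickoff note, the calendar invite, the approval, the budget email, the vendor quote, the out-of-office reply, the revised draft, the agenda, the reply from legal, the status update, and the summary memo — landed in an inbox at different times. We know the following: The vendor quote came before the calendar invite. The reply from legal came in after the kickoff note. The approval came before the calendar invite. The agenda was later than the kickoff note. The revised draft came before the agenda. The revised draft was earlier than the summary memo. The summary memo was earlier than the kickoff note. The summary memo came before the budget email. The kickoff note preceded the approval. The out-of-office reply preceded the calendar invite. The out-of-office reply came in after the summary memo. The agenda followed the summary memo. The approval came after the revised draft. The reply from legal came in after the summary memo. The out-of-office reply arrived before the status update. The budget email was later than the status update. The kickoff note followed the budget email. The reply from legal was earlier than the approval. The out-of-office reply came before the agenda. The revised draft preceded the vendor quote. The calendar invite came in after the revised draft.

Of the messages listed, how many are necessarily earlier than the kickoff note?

5

Directly stated before the kickoff note: the budget email and the summary memo.
The out-of-office reply reaches the kickoff note via the out-of-office reply → the status update → the budget email → the kickoff note.
The revised draft reaches the kickoff note via the revised draft → the summary memo → the kickoff note.
The status update reaches the kickoff note via the status update → the budget email → the kickoff note.
No chain forces the agenda (or any of the others) ahead of the kickoff note.
That's the budget email, the out-of-office reply, the revised draft, the status update, and the summary memo — 5 in all.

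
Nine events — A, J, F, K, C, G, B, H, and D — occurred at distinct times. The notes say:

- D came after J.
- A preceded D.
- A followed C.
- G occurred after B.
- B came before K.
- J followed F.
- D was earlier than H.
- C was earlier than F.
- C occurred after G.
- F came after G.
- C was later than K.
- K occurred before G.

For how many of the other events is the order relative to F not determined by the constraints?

Forced before F: B, C, G, and K; forced after F: D, H, and J.
That leaves A with no forced order relative to F — 1.

1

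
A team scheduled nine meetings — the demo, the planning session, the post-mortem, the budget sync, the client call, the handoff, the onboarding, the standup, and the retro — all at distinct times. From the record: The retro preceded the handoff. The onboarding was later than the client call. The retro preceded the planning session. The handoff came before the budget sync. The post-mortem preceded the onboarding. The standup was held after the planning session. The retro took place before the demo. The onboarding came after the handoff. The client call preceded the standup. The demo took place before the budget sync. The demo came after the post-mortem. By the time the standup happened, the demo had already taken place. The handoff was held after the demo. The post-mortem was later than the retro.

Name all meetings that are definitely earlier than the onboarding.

Directly stated before the onboarding: the client call, the handoff, and the post-mortem.
The demo reaches the onboarding via the demo → the handoff → the onboarding.
The retro reaches the onboarding via the retro → the post-mortem → the onboarding.
No chain forces the standup (or any of the others) ahead of the onboarding.

the client call, the demo, the handoff, the post-mortem, the retro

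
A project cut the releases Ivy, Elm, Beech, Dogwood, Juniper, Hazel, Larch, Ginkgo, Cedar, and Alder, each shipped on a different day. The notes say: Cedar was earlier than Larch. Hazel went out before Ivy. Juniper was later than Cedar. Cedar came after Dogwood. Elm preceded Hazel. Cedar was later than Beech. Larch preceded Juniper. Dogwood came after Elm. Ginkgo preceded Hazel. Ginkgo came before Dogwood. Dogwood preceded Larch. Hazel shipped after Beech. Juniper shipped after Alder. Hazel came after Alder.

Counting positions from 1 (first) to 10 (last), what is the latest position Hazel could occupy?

Hazel must come before Ivy — 1 release forced after it.
Everything else can be placed before Hazel in some valid order, so Hazel can sit as late as position 10 − 1 = 9.

9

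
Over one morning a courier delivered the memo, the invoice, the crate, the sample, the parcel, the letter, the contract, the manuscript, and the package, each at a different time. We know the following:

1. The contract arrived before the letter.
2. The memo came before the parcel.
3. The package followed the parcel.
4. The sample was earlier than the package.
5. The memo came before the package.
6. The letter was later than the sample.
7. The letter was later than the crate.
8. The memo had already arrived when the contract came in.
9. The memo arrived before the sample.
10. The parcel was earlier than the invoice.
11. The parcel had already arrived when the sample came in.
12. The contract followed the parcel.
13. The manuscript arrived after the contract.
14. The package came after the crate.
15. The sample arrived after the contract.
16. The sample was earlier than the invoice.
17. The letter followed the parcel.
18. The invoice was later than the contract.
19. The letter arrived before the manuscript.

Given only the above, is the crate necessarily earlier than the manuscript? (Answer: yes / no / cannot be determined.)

Chain the constraints: the crate → the letter → the manuscript. Each link is directly stated, so the crate comes before the manuscript.

yes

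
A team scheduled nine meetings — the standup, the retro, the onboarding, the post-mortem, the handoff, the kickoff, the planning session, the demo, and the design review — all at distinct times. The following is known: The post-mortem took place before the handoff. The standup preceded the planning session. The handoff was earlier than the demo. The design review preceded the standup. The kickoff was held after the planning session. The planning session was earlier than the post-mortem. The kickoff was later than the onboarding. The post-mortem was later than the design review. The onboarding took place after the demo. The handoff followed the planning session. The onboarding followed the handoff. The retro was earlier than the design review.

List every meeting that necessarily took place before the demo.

Directly stated before the demo: the handoff.
The design review reaches the demo via the design review → the post-mortem → the handoff → the demo.
The planning session reaches the demo via the planning session → the handoff → the demo.
The post-mortem reaches the demo via the post-mortem → the handoff → the demo.
Likewise the retro and the standup each reach the demo by chaining the stated constraints.
No chain forces the onboarding (or any of the others) ahead of the demo.

the design review, the handoff, the planning session, the post-mortem, the retro, the standup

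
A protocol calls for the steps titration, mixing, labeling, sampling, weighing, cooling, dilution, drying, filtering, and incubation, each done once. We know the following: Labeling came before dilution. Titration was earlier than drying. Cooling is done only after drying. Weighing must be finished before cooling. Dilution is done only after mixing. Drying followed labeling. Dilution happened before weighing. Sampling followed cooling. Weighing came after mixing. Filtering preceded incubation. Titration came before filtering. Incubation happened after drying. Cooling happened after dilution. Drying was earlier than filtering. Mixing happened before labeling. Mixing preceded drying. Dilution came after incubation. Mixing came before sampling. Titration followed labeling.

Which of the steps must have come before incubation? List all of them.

Directly stated before incubation: drying and filtering.
Labeling reaches incubation via labeling → drying → incubation.
Mixing reaches incubation via mixing → drying → incubation.
Titration reaches incubation via titration → drying → incubation.
No chain forces sampling (or any of the others) ahead of incubation.

drying, filtering, labeling, mixing, titration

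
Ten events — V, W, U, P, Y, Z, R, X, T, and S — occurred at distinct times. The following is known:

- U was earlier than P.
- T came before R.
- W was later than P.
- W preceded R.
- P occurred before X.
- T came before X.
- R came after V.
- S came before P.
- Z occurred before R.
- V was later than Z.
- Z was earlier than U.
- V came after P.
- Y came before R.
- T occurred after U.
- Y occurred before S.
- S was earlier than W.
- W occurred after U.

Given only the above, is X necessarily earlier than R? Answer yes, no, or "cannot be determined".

cannot be determined

No chain of stated constraints runs from X to R, and none runs from R to X either.
So the relative order of X and R is not fixed by the given facts.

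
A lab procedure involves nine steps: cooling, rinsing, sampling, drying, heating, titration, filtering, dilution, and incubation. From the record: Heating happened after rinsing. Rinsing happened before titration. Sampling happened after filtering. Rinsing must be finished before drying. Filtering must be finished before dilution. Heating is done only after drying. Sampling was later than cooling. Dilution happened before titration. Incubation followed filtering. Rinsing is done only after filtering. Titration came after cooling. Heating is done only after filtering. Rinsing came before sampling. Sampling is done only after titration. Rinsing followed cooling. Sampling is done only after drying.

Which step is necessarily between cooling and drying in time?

Tracing the constraints gives cooling → rinsing → drying, so rinsing sits after cooling and before drying.
No other step is forced both after cooling and before drying.

rinsing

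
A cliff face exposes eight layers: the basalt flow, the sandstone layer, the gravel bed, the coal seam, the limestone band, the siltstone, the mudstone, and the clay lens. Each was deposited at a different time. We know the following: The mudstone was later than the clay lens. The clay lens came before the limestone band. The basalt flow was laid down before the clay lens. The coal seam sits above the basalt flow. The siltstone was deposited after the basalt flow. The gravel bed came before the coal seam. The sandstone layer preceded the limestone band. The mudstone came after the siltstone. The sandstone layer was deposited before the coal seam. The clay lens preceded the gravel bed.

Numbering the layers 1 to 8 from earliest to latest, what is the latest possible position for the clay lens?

The clay lens must come before the coal seam, the gravel bed, the limestone band, and the mudstone — 4 layers forced after it.
Everything else can be placed before the clay lens in some valid order, so the clay lens can sit as late as position 8 − 4 = 4.

4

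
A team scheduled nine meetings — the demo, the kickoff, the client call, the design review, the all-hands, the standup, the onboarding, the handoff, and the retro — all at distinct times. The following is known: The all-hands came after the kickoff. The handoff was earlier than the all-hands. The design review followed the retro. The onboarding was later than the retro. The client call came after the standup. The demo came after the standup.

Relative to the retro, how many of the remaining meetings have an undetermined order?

Forced after the retro: the design review and the onboarding.
That leaves the all-hands, the client call, the demo, the handoff, the kickoff, and the standup with no forced order relative to the retro — 6.

6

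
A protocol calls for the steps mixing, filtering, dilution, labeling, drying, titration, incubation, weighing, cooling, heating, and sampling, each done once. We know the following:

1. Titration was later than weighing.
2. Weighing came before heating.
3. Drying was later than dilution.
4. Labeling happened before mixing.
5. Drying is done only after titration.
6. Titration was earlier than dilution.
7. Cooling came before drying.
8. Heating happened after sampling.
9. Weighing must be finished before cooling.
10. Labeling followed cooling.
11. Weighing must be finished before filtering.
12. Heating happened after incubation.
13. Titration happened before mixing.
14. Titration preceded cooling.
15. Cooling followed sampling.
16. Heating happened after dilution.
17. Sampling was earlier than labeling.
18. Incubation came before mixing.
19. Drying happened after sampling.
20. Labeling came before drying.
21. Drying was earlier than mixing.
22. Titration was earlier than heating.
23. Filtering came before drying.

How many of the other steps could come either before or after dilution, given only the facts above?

5

Forced before dilution: titration and weighing; forced after dilution: drying, heating, and mixing.
That leaves cooling, filtering, incubation, labeling, and sampling with no forced order relative to dilution — 5.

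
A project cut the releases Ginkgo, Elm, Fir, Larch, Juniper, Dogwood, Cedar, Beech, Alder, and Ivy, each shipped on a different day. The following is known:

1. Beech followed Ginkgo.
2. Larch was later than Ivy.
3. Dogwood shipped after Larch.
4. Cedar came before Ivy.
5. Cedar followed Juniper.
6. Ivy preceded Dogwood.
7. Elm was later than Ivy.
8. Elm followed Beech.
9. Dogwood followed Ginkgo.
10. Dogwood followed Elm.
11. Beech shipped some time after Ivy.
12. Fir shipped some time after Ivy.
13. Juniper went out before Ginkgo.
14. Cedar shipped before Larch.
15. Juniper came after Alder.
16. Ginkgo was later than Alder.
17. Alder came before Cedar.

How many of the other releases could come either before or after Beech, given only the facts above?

2

Forced before Beech: Alder, Cedar, Ginkgo, Ivy, and Juniper; forced after Beech: Dogwood and Elm.
That leaves Fir and Larch with no forced order relative to Beech — 2.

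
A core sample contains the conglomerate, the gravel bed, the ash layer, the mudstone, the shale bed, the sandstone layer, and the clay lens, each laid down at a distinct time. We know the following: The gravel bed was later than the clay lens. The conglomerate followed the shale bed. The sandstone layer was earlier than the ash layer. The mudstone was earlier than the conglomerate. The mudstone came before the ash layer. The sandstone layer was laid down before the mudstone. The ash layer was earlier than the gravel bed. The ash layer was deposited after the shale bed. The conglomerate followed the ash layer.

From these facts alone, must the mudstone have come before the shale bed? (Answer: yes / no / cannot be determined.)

cannot be determined

No chain of stated constraints runs from the mudstone to the shale bed, and none runs from the shale bed to the mudstone either.
So the relative order of the mudstone and the shale bed is not fixed by the given facts.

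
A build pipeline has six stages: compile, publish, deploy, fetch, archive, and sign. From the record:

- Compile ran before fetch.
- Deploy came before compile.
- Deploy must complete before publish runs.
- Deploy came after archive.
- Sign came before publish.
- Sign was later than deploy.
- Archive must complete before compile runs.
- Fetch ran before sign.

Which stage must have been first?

Archive has a chain of constraints placing it before every other stage, so archive must be first.

archive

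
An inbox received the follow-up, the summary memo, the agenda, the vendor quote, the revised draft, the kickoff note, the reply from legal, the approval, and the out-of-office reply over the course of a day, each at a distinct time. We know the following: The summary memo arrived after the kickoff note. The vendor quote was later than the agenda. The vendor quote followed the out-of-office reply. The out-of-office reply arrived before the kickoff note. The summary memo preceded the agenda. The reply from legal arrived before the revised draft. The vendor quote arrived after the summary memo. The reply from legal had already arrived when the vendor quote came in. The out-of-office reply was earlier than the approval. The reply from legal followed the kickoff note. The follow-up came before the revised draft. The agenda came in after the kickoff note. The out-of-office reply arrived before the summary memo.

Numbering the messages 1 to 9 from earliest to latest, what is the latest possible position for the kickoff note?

The kickoff note must come before the agenda, the reply from legal, the revised draft, the summary memo, and the vendor quote — 5 messages forced after it.
Everything else can be placed before the kickoff note in some valid order, so the kickoff note can sit as late as position 9 − 5 = 4.

4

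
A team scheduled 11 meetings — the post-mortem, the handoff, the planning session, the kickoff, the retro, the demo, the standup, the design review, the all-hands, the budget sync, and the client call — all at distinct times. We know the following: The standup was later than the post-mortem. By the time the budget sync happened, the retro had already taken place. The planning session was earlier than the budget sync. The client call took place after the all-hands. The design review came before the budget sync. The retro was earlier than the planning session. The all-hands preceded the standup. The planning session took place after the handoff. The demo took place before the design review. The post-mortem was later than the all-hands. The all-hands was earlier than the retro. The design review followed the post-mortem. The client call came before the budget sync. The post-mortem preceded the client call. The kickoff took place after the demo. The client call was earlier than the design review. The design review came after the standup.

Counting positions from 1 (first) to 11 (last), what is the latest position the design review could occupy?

The design review must come before the budget sync — 1 meeting forced after it.
Everything else can be placed before the design review in some valid order, so the design review can sit as late as position 11 − 1 = 10.

10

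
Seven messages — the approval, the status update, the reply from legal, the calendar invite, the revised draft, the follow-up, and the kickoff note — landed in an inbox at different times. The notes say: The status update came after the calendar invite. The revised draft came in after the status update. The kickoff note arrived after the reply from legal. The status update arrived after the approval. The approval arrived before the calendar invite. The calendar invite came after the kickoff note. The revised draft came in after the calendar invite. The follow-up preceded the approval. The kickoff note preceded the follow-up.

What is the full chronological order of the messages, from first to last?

The constraints fix every adjacent pair, so only one ordering works:
the reply from legal → the kickoff note → the follow-up → the approval → the calendar invite → the status update → the revised draft.

the reply from legal, the kickoff note, the follow-up, the approval, the calendar invite, the status update, the revised draft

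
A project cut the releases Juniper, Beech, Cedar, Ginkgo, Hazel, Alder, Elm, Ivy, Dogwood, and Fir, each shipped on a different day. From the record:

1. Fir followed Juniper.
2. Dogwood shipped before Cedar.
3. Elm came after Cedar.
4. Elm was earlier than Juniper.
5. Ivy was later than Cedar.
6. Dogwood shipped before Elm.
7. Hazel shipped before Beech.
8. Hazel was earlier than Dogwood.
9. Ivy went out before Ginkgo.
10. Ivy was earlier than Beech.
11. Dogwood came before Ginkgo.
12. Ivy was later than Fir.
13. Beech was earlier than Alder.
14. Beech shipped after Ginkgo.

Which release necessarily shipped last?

Every other release has a chain of constraints placing it before Alder, so Alder is last.

Alder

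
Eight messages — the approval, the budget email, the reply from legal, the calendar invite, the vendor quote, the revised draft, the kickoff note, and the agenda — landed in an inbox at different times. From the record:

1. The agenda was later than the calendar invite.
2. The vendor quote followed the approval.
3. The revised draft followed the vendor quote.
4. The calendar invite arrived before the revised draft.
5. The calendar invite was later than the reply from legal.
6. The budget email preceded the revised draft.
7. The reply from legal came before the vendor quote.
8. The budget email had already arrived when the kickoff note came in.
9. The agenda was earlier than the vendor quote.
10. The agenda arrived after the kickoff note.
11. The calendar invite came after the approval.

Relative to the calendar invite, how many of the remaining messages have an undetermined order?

2

Forced before the calendar invite: the approval and the reply from legal; forced after the calendar invite: the agenda, the revised draft, and the vendor quote.
That leaves the budget email and the kickoff note with no forced order relative to the calendar invite — 2.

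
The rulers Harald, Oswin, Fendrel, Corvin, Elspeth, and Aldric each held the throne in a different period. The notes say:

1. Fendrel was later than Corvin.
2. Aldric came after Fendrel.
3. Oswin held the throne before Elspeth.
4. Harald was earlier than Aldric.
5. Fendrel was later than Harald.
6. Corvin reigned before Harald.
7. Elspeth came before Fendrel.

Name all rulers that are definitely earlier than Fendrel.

Corvin, Elspeth, Harald, Oswin

Directly stated before Fendrel: Corvin, Elspeth, and Harald.
Oswin reaches Fendrel via Oswin → Elspeth → Fendrel.
No chain forces Aldric ahead of Fendrel.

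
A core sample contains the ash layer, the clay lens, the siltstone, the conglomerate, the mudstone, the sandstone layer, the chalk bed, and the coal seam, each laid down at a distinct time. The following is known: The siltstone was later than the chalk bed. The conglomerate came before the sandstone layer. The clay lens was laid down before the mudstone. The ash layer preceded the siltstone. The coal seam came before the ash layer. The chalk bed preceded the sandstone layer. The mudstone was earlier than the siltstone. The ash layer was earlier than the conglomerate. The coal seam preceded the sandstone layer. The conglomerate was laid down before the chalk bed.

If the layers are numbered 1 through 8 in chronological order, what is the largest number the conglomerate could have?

5

The conglomerate must come before the chalk bed, the sandstone layer, and the siltstone — 3 layers forced after it.
Everything else can be placed before the conglomerate in some valid order, so the conglomerate can sit as late as position 8 − 3 = 5.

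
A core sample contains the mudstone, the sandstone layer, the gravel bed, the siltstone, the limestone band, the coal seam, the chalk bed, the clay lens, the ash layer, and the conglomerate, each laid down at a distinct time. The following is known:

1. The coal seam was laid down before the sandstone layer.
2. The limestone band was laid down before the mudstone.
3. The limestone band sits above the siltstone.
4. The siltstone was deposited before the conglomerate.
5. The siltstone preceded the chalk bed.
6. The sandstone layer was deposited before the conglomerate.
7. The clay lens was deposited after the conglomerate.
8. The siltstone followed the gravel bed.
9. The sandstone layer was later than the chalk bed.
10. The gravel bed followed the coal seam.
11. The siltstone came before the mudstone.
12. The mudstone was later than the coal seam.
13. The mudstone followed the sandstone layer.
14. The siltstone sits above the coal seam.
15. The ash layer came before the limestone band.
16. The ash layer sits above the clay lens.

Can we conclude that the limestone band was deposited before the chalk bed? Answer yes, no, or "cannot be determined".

no

Tracing the constraints gives the chalk bed → the sandstone layer → the conglomerate → the clay lens → the ash layer → the limestone band, so the chalk bed must come before the limestone band.
That means the limestone band cannot be before the chalk bed.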